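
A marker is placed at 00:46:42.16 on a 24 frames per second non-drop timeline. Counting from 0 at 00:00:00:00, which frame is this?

67264

Total seconds to the label: (0 × 3600 + 46 × 60 + 42) = 2802.
Frame index = 2802 × 24 + 16 = 67264.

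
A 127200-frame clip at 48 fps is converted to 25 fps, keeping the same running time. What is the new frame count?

Target frames = source frames × (target rate / source rate) = 127200 × (25)/(48) = 127200 × 25/48 = 66250.

66250 frames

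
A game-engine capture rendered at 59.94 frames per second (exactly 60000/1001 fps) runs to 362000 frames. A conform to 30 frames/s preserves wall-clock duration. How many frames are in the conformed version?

Target frames = source frames × (target rate / source rate) = 362000 × (30)/(60000/1001) = 362000 × 1001/2000 = 181181.

181181 frames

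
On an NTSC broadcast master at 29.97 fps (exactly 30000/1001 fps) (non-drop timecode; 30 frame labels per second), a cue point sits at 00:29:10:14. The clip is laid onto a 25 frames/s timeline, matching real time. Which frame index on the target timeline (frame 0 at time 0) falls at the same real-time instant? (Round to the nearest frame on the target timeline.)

Source frame index: (0×3600 + 29×60 + 10) × 30 + 14 = 52514.
Real time: 52514 / (30000/1001) = 26283257/15000 s.
Target frame: (26283257/15000) × (25) = 26283257/600 ≈ 43805.428 → 43805.

frame 43805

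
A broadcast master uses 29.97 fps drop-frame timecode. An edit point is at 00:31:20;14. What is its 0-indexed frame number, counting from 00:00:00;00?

56358

Complete 10-minute blocks: 3, each 17982 frames → 53946.
Remaining 1 whole minute in the current block: 1800 + 0 × 1798 = 1800 frames.
Within the current minute: 20 × 30 + 14 − 2 = 612 (labels ;00/;01 skipped at this minute). Total = 53946 + 1800 + 612 = 56358.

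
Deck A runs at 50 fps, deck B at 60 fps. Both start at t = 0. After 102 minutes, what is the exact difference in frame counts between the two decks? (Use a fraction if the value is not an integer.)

61200 frames

102 min = 6120 s.
A emits 50 × 6120 = 306000 frames; B emits 60 × 6120 = 367200.
Difference = 61200 frames; B is ahead of A.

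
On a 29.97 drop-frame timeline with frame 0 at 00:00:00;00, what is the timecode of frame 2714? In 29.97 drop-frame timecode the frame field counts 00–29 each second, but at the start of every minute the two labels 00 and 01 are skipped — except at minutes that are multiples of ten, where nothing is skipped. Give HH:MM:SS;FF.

00:01:30;16

Each 10-minute DF block holds 10 × 60 × 30 − 9 × 2 = 17982 frames. 2714 ÷ 17982 → 0 full blocks, remainder 2714.
Within the partial block the first minute is 1800 frames and each further minute 1798, so 1 further minute boundary passed. Total skipped labels = 18 × 0 + 2 × 1 = 2.
Non-drop label index = 2714 + 2 = 2716; at 30 labels/s that is 00:01:30:16, i.e. DF 00:01:30;16.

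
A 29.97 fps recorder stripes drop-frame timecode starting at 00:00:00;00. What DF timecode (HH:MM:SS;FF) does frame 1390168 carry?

12:53:05;10

Ten DF minutes hold 17982 frames, so frame 1390168 lies in block 77 (frames 1384614–1402595) with 5554 frames into that block.
The block's first minute is 1800 frames and the rest 1798 each; 5554 frames reaches minute 3, so 77 × 18 + 3 × 2 = 1392 labels have been skipped so far.
Adding those back, label number 1390168 + 1392 = 1391560 at 30 labels/s is 46385 s + 10 f = 12 h 53 min 5 s frame 10, i.e. 12:53:05;10.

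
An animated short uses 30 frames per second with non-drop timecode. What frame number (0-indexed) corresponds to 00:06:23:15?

Total seconds to the label: (0 × 3600 + 6 × 60 + 23) = 383.
Frame index = 383 × 30 + 15 = 11505.

11505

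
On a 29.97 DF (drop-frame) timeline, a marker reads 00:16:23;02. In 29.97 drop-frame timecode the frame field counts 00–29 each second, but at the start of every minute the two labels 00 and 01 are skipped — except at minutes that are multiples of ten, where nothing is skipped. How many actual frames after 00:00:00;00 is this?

29462

Complete 10-minute blocks: 1, each 17982 frames → 17982.
Remaining 6 whole minutes in the current block: 1800 + 5 × 1798 = 10790 frames.
Within the current minute: 23 × 30 + 2 − 2 = 690 (labels ;00/;01 skipped at this minute). Total = 17982 + 10790 + 690 = 29462.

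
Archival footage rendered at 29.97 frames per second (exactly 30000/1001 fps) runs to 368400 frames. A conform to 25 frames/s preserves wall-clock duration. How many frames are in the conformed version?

Target frames = source frames × (target rate / source rate) = 368400 × (25)/(30000/1001) = 368400 × 1001/1200 = 307307.

307307 frames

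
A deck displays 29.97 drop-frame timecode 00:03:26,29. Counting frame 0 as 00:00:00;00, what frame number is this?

6203

Complete 10-minute blocks: 0, each 17982 frames → 0.
Remaining 3 whole minutes in the current block: 1800 + 2 × 1798 = 5396 frames.
Within the current minute: 26 × 30 + 29 − 2 = 807 (labels ;00/;01 skipped at this minute). Total = 0 + 5396 + 807 = 6203.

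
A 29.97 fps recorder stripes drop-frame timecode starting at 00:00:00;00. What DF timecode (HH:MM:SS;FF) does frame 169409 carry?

01:34:12;19

Ten DF minutes hold 17982 frames, so frame 169409 lies in block 9 (frames 161838–179819) with 7571 frames into that block.
The block's first minute is 1800 frames and the rest 1798 each; 7571 frames reaches minute 4, so 9 × 18 + 4 × 2 = 170 labels have been skipped so far.
Adding those back, label number 169409 + 170 = 169579 at 30 labels/s is 5652 s + 19 f = 1 h 34 min 12 s frame 19, i.e. 01:34:12;19.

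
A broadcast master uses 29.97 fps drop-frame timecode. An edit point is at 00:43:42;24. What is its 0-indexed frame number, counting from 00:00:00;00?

78606

Complete 10-minute blocks: 4, each 17982 frames → 71928.
Remaining 3 whole minutes in the current block: 1800 + 2 × 1798 = 5396 frames.
Within the current minute: 42 × 30 + 24 − 2 = 1282 (labels ;00/;01 skipped at this minute). Total = 71928 + 5396 + 1282 = 78606.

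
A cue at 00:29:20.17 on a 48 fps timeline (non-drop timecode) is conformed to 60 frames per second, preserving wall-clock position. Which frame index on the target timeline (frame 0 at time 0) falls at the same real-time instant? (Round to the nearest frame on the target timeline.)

Source frame index: (0×3600 + 29×60 + 20) × 48 + 17 = 84497.
Real time: 84497 / (48) = 84497/48 s.
Target frame: (84497/48) × (60) = 422485/4 ≈ 105621.250 → 105621.

frame 105621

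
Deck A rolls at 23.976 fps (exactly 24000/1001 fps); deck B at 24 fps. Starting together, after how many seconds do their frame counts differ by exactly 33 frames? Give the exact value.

1376.375 seconds

The gap grows by |24 − 24000/1001| = 24/1001 frames per second.
Time for a 33-frame gap: 33 ÷ (24/1001) = 1376.375 s.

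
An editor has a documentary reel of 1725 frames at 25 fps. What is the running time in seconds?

69 seconds

Running time = 1725 / (25) = 69 s.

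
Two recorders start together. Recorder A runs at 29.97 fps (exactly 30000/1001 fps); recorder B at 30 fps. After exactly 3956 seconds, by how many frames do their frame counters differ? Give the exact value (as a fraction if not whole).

A emits 30000/1001 × 3956 = 118680000/1001 frames; B emits 30 × 3956 = 118680.
Difference = 118680/1001 frames (≈ 118.5614); B is ahead of A.

118680/1001 frames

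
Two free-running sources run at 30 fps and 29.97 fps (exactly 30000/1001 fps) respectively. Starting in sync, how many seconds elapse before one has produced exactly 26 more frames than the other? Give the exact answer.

The gap grows by |30000/1001 − 30| = 30/1001 frames per second.
Time for a 26-frame gap: 26 ÷ (30/1001) = 13013/15 s.

13013/15 seconds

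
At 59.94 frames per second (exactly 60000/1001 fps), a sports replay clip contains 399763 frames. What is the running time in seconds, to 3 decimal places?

Running time = 399763 × 1001/60000 = 400162763/60000 s ≈ 6669.379 s.

6669.379 seconds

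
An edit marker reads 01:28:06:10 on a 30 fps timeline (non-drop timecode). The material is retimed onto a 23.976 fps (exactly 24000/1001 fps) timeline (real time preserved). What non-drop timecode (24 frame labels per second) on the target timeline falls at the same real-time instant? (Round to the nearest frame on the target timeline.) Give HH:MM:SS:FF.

01:28:01:01

Source frame index: (1×3600 + 28×60 + 6) × 30 + 10 = 158590.
Real time: 158590 / (30) = 15859/3 s.
Target frame: (15859/3) × (24000/1001) = 126872000/1001 ≈ 126745.255 → 126745.
At 24 labels/s: frame 126745 → 01:28:01:01.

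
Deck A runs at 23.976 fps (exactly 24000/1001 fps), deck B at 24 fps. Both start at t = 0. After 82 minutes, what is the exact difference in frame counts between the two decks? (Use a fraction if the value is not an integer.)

118080/1001 frames

82 min = 4920 s.
A emits 24000/1001 × 4920 = 118080000/1001 frames; B emits 24 × 4920 = 118080.
Difference = 118080/1001 frames (≈ 117.9620); B is ahead of A.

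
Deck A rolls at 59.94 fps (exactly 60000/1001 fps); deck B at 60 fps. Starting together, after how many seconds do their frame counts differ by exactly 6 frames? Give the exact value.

The gap grows by |60 − 60000/1001| = 60/1001 frames per second.
Time for a 6-frame gap: 6 ÷ (60/1001) = 100.1 s.

100.1 seconds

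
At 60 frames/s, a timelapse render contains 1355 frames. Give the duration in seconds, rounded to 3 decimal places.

22.583 seconds

Running time = 1355 × 1/60 = 271/12 s ≈ 22.583 s.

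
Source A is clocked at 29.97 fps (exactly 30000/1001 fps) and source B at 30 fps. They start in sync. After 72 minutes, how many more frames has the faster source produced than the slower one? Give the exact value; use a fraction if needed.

72 min = 4320 s.
A emits 30000/1001 × 4320 = 129600000/1001 frames; B emits 30 × 4320 = 129600.
Difference = 129600/1001 frames (≈ 129.4705); B is ahead of A.

129600/1001 frames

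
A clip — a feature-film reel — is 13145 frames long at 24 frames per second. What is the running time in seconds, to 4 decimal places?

Running time = 13145 × 1/24 = 13145/24 s ≈ 547.7083 s.

547.7083 seconds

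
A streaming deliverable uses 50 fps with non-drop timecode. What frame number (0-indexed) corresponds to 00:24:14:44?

Total seconds to the label: (0 × 3600 + 24 × 60 + 14) = 1454.
Frame index = 1454 × 50 + 44 = 72744.

72744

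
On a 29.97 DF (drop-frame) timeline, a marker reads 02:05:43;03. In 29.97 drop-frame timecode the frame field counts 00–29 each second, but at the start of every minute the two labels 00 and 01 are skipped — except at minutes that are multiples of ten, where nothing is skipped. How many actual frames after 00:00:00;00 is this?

226067

Complete 10-minute blocks: 12, each 17982 frames → 215784.
Remaining 5 whole minutes in the current block: 1800 + 4 × 1798 = 8992 frames.
Within the current minute: 43 × 30 + 3 − 2 = 1291 (labels ;00/;01 skipped at this minute). Total = 215784 + 8992 + 1291 = 226067.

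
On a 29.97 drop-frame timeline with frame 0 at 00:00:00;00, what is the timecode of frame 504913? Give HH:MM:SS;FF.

Each 10-minute DF block holds 10 × 60 × 30 − 9 × 2 = 17982 frames. 504913 ÷ 17982 → 28 full blocks, remainder 1417.
Within the partial block the first minute is 1800 frames and each further minute 1798, so 0 further minute boundaries passed. Total skipped labels = 18 × 28 + 2 × 0 = 504.
Non-drop label index = 504913 + 504 = 505417; at 30 labels/s that is 04:40:47:07, i.e. DF 04:40:47;07.

04:40:47;07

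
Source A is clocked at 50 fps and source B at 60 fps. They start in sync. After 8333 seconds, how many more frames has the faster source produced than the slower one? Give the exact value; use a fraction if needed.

A emits 50 × 8333 = 416650 frames; B emits 60 × 8333 = 499980.
Difference = 83330 frames; B is ahead of A.

83330 frames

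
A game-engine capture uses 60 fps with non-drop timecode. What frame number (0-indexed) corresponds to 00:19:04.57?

frame 68697

Total seconds to the label: (0 × 3600 + 19 × 60 + 4) = 1144.
Frame index = 1144 × 60 + 57 = 68697.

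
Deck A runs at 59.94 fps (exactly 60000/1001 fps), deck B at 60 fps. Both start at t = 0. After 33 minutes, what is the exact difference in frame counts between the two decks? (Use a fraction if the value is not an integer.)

10800/91 frames

33 min = 1980 s.
A emits 60000/1001 × 1980 = 10800000/91 frames; B emits 60 × 1980 = 118800.
Difference = 10800/91 frames (≈ 118.6813); B is ahead of A.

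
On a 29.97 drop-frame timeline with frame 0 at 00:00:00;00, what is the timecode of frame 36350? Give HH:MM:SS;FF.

00:20:12;26

Ten DF minutes hold 17982 frames, so frame 36350 lies in block 2 (frames 35964–53945) with 386 frames into that block.
The block's first minute is 1800 frames and the rest 1798 each; 386 frames reaches minute 0, so 2 × 18 + 0 × 2 = 36 labels have been skipped so far.
Adding those back, label number 36350 + 36 = 36386 at 30 labels/s is 1212 s + 26 f = 0 h 20 min 12 s frame 26, i.e. 00:20:12;26.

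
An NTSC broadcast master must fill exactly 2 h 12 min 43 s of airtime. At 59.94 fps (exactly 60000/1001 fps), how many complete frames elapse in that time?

2 h 12 min 43 s = 7963 s.
Frames = 7963 × 60000/1001 = 477780000/1001 ≈ 477302.6973.
Complete frames: 477302.

477302 frames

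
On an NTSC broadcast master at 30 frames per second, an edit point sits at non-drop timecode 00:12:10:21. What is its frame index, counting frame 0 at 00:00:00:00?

21921

Total seconds to the label: (0 × 3600 + 12 × 60 + 10) = 730.
Frame index = 730 × 30 + 21 = 21921.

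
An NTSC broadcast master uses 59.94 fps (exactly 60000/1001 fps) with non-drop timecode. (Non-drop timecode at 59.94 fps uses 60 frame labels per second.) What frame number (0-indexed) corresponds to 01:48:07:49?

389269

Total seconds to the label: (1 × 3600 + 48 × 60 + 7) = 6487.
Frame index = 6487 × 60 + 49 = 389269.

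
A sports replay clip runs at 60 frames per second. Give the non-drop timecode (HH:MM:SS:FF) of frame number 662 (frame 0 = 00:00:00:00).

662 ÷ 60 = 11 full seconds, remainder 2 frames.
11 s = 0 h 0 min 11 s.
Timecode: 00:00:11:02.

00:00:11:02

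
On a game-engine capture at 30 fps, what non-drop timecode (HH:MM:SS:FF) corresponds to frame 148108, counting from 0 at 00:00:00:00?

148108 ÷ 30 = 4936 full seconds, remainder 28 frames.
4936 s = 1 h 22 min 16 s.
Timecode: 01:22:16:28.

01:22:16:28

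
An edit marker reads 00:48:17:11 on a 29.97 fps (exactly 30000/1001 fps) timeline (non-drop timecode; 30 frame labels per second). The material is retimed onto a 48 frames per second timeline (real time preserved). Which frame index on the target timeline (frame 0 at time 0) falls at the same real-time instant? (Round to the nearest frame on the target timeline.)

Source frame index: (0×3600 + 48×60 + 17) × 30 + 11 = 86921.
Real time: 86921 / (30000/1001) = 87007921/30000 s.
Target frame: (87007921/30000) × (48) = 87007921/625 ≈ 139212.674 → 139213.

frame 139213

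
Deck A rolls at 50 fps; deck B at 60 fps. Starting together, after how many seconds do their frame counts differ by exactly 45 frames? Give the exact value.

4.5 seconds

The gap grows by |60 − 50| = 10 frames per second.
Time for a 45-frame gap: 45 ÷ (10) = 4.5 s.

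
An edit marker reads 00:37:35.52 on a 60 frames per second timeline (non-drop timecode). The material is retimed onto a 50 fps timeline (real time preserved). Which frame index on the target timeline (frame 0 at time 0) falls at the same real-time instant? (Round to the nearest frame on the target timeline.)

Source frame index: (0×3600 + 37×60 + 35) × 60 + 52 = 135352.
Real time: 135352 / (60) = 33838/15 s.
Target frame: (33838/15) × (50) = 338380/3 ≈ 112793.333 → 112793.

frame 112793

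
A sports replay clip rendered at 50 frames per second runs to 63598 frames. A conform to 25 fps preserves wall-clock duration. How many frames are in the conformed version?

31799 frames

Target frames = source frames × (target rate / source rate) = 63598 × (25)/(50) = 63598 × 1/2 = 31799.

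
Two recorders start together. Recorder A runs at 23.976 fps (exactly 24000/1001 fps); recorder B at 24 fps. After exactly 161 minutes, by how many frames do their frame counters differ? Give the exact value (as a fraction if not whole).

33120/143 frames

161 min = 9660 s.
A emits 24000/1001 × 9660 = 33120000/143 frames; B emits 24 × 9660 = 231840.
Difference = 33120/143 frames (≈ 231.6084); B is ahead of A.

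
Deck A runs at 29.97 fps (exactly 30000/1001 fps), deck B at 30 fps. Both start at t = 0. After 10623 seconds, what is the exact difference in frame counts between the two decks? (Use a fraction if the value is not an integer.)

318690/1001 frames

A emits 30000/1001 × 10623 = 318690000/1001 frames; B emits 30 × 10623 = 318690.
Difference = 318690/1001 frames (≈ 318.3716); B is ahead of A.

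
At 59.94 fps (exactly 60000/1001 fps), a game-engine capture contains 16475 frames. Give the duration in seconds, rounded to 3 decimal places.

274.858 seconds

Running time = 16475 × 1001/60000 = 659659/2400 s ≈ 274.858 s.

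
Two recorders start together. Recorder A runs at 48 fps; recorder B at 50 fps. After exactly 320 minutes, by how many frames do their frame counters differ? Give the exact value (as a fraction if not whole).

320 min = 19200 s.
A emits 48 × 19200 = 921600 frames; B emits 50 × 19200 = 960000.
Difference = 38400 frames; B is ahead of A.

38400 frames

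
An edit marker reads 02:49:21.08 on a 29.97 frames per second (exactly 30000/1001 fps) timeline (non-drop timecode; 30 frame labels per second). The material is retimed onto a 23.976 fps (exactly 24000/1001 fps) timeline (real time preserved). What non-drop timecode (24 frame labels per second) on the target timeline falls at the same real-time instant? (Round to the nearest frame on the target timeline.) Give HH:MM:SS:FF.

Source frame index: (2×3600 + 49×60 + 21) × 30 + 8 = 304838.
Real time: 304838 / (30000/1001) = 152571419/15000 s.
Target frame: (152571419/15000) × (24000/1001) = 1219352/5 ≈ 243870.400 → 243870.
At 24 labels/s: frame 243870 → 02:49:21:06.

02:49:21:06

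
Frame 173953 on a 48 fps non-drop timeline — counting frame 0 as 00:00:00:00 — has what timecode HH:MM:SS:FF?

01:00:24:01

173953 ÷ 48 = 3624 full seconds, remainder 1 frame.
3624 s = 1 h 0 min 24 s.
Timecode: 01:00:24:01.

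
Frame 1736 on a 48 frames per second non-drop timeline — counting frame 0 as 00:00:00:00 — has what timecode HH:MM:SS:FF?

00:00:36:08

1736 ÷ 48 = 36 full seconds, remainder 8 frames.
36 s = 0 h 0 min 36 s.
Timecode: 00:00:36:08.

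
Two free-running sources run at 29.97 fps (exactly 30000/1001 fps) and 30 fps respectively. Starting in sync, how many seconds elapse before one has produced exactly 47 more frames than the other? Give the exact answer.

47047/30 seconds

The gap grows by |30 − 30000/1001| = 30/1001 frames per second.
Time for a 47-frame gap: 47 ÷ (30/1001) = 47047/30 s.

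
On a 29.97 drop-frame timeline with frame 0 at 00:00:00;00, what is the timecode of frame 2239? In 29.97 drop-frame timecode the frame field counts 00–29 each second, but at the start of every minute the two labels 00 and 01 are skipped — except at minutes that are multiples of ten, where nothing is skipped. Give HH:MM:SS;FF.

00:01:14;21

Ten DF minutes hold 17982 frames, so frame 2239 lies in block 0 (frames 0–17981) with 2239 frames into that block.
The block's first minute is 1800 frames and the rest 1798 each; 2239 frames reaches minute 1, so 0 × 18 + 1 × 2 = 2 labels have been skipped so far.
Adding those back, label number 2239 + 2 = 2241 at 30 labels/s is 74 s + 21 f = 0 h 1 min 14 s frame 21, i.e. 00:01:14;21.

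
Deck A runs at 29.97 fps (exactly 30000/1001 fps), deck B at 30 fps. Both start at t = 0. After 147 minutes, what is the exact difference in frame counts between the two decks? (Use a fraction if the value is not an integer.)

147 min = 8820 s.
A emits 30000/1001 × 8820 = 37800000/143 frames; B emits 30 × 8820 = 264600.
Difference = 37800/143 frames (≈ 264.3357); B is ahead of A.

37800/143 frames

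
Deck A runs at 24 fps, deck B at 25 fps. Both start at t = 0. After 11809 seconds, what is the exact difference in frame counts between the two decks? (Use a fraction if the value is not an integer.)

A emits 24 × 11809 = 283416 frames; B emits 25 × 11809 = 295225.
Difference = 11809 frames; B is ahead of A.

11809 frames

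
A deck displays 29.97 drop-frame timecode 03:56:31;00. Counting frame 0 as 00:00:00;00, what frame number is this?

425304

Complete 10-minute blocks: 23, each 17982 frames → 413586.
Remaining 6 whole minutes in the current block: 1800 + 5 × 1798 = 10790 frames.
Within the current minute: 31 × 30 + 0 − 2 = 928 (labels ;00/;01 skipped at this minute). Total = 413586 + 10790 + 928 = 425304.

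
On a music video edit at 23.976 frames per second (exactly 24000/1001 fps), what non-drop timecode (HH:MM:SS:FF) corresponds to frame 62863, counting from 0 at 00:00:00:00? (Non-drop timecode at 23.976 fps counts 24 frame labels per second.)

00:43:39:07

62863 ÷ 24 = 2619 full seconds, remainder 7 frames.
2619 s = 0 h 43 min 39 s.
Timecode: 00:43:39:07.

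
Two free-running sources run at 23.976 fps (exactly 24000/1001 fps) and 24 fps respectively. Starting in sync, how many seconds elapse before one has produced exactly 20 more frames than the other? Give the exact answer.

5005/6 seconds

The gap grows by |24 − 24000/1001| = 24/1001 frames per second.
Time for a 20-frame gap: 20 ÷ (24/1001) = 5005/6 s.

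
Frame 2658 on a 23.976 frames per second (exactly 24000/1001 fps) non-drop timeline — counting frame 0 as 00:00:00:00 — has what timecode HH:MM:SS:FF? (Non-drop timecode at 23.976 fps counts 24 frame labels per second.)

00:01:50:18

2658 ÷ 24 = 110 full seconds, remainder 18 frames.
110 s = 0 h 1 min 50 s.
Timecode: 00:01:50:18.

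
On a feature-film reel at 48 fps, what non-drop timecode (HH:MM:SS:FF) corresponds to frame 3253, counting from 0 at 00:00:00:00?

3253 ÷ 48 = 67 full seconds, remainder 37 frames.
67 s = 0 h 1 min 7 s.
Timecode: 00:01:07:37.

00:01:07:37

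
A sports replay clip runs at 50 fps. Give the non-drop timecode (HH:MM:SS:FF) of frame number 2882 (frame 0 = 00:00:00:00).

00:00:57:32

2882 ÷ 50 = 57 full seconds, remainder 32 frames.
57 s = 0 h 0 min 57 s.
Timecode: 00:00:57:32.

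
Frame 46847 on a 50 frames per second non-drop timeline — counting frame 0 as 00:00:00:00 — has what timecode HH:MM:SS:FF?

46847 ÷ 50 = 936 full seconds, remainder 47 frames.
936 s = 0 h 15 min 36 s.
Timecode: 00:15:36:47.

00:15:36:47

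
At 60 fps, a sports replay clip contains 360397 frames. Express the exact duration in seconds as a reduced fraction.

Running time = 360397 ÷ (60) = 360397 × 1/60 = 360397/60 s.

360397/60 seconds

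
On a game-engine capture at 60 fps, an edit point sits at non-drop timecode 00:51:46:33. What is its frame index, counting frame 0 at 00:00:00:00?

Total seconds to the label: (0 × 3600 + 51 × 60 + 46) = 3106.
Frame index = 3106 × 60 + 33 = 186393.

frame 186393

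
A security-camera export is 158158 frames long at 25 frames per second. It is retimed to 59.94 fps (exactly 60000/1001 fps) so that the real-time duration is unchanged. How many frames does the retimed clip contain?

Target frames = source frames × (target rate / source rate) = 158158 × (60000/1001)/(25) = 158158 × 2400/1001 = 379200.

379200 frames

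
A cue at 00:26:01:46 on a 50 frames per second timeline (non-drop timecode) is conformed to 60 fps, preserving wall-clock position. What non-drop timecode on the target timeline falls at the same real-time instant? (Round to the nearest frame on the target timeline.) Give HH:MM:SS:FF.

Source frame index: (0×3600 + 26×60 + 1) × 50 + 46 = 78096.
Real time: 78096 / (50) = 39048/25 s.
Target frame: (39048/25) × (60) = 468576/5 ≈ 93715.200 → 93715.
At 60 labels/s: frame 93715 → 00:26:01:55.

00:26:01:55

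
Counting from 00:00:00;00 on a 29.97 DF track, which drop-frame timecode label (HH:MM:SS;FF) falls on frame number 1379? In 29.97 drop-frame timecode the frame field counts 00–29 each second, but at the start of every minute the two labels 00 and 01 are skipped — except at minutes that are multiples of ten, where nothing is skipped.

00:00:45;29

Each 10-minute DF block holds 10 × 60 × 30 − 9 × 2 = 17982 frames. 1379 ÷ 17982 → 0 full blocks, remainder 1379.
Within the partial block the first minute is 1800 frames and each further minute 1798, so 0 further minute boundaries passed. Total skipped labels = 18 × 0 + 2 × 0 = 0.
Non-drop label index = 1379 + 0 = 1379; at 30 labels/s that is 00:00:45:29, i.e. DF 00:00:45;29.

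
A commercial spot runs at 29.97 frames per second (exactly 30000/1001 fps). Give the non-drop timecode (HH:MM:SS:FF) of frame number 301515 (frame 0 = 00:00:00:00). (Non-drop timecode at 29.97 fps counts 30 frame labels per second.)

02:47:30:15

301515 ÷ 30 = 10050 full seconds, remainder 15 frames.
10050 s = 2 h 47 min 30 s.
Timecode: 02:47:30:15.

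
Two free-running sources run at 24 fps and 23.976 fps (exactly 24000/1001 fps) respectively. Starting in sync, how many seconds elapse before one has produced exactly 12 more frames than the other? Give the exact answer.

The gap grows by |24000/1001 − 24| = 24/1001 frames per second.
Time for a 12-frame gap: 12 ÷ (24/1001) = 500.5 s.

500.5 seconds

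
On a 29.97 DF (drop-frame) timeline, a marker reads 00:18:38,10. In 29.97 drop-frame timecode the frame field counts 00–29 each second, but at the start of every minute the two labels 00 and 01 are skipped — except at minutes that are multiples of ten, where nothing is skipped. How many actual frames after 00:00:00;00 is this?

As if non-drop at 30 labels/s: (0 × 3600 + 18 × 60 + 38) × 30 + 10 = 33550.
Minute boundaries passed: 18; those not divisible by 10: 18 − 1 = 17; dropped labels = 2 × 17 = 34.
Actual frame index = 33550 − 34 = 33516.

33516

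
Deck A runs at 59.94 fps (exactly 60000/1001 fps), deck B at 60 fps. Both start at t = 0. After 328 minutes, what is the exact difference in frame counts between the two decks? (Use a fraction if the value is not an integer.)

328 min = 19680 s.
A emits 60000/1001 × 19680 = 1180800000/1001 frames; B emits 60 × 19680 = 1180800.
Difference = 1180800/1001 frames (≈ 1179.6204); B is ahead of A.

1180800/1001 frames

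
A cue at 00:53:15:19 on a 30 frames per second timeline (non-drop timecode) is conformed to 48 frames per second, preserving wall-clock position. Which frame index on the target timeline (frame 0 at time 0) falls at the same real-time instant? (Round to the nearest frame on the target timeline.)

Source frame index: (0×3600 + 53×60 + 15) × 30 + 19 = 95869.
Real time: 95869 / (30) = 95869/30 s.
Target frame: (95869/30) × (48) = 766952/5 ≈ 153390.400 → 153390.

frame 153390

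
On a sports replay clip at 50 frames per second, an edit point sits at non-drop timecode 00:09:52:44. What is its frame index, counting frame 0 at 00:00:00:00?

frame 29644

Total seconds to the label: (0 × 3600 + 9 × 60 + 52) = 592.
Frame index = 592 × 50 + 44 = 29644.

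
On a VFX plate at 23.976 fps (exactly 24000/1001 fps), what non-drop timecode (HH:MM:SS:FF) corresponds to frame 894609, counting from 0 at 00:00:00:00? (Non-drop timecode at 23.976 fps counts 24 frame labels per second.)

10:21:15:09

894609 ÷ 24 = 37275 full seconds, remainder 9 frames.
37275 s = 10 h 21 min 15 s.
Timecode: 10:21:15:09.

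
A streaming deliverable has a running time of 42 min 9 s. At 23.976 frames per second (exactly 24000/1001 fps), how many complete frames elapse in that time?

60635 frames

42 min 9 s = 2529 s.
Frames = 2529 × 24000/1001 = 60696000/1001 ≈ 60635.3646.
Complete frames: 60635.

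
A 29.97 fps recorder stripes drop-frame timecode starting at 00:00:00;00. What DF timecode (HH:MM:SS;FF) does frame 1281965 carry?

Each 10-minute DF block holds 10 × 60 × 30 − 9 × 2 = 17982 frames. 1281965 ÷ 17982 → 71 full blocks, remainder 5243.
Within the partial block the first minute is 1800 frames and each further minute 1798, so 2 further minute boundaries passed. Total skipped labels = 18 × 71 + 2 × 2 = 1282.
Non-drop label index = 1281965 + 1282 = 1283247; at 30 labels/s that is 11:52:54:27, i.e. DF 11:52:54;27.

11:52:54;27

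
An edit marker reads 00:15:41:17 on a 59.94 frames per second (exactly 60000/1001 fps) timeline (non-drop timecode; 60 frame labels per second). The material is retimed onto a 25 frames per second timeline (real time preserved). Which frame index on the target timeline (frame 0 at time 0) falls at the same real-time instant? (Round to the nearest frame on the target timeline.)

Source frame index: (0×3600 + 15×60 + 41) × 60 + 17 = 56477.
Real time: 56477 / (60000/1001) = 56533477/60000 s.
Target frame: (56533477/60000) × (25) = 56533477/2400 ≈ 23555.615 → 23556.

frame 23556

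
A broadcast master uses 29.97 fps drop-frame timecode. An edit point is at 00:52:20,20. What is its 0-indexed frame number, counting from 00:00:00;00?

94126

As if non-drop at 30 labels/s: (0 × 3600 + 52 × 60 + 20) × 30 + 20 = 94220.
Minute boundaries passed: 52; those not divisible by 10: 52 − 5 = 47; dropped labels = 2 × 47 = 94.
Actual frame index = 94220 − 94 = 94126.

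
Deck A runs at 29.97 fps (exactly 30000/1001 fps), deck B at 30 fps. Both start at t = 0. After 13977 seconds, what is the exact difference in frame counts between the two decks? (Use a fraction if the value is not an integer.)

A emits 30000/1001 × 13977 = 419310000/1001 frames; B emits 30 × 13977 = 419310.
Difference = 419310/1001 frames (≈ 418.8911); B is ahead of A.

419310/1001 frames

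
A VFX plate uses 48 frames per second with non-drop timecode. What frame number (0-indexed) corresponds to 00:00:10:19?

Total seconds to the label: (0 × 3600 + 0 × 60 + 10) = 10.
Frame index = 10 × 48 + 19 = 499.

499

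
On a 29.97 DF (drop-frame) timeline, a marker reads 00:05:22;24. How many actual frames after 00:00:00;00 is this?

9674

As if non-drop at 30 labels/s: (0 × 3600 + 5 × 60 + 22) × 30 + 24 = 9684.
Minute boundaries passed: 5; those not divisible by 10: 5 − 0 = 5; dropped labels = 2 × 5 = 10.
Actual frame index = 9684 − 10 = 9674.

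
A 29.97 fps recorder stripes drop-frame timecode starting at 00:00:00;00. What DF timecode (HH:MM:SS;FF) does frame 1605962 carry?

14:53:05;20

Each 10-minute DF block holds 10 × 60 × 30 − 9 × 2 = 17982 frames. 1605962 ÷ 17982 → 89 full blocks, remainder 5564.
Within the partial block the first minute is 1800 frames and each further minute 1798, so 3 further minute boundaries passed. Total skipped labels = 18 × 89 + 2 × 3 = 1608.
Non-drop label index = 1605962 + 1608 = 1607570; at 30 labels/s that is 14:53:05:20, i.e. DF 14:53:05;20.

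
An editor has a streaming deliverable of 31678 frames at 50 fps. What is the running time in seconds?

Running time = 31678 / (50) = 633.56 s.

633.56 seconds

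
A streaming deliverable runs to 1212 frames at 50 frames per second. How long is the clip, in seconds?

Running time = 1212 / (50) = 24.24 s.

24.24 seconds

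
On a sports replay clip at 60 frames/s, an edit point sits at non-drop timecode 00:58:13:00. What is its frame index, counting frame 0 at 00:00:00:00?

Total seconds to the label: (0 × 3600 + 58 × 60 + 13) = 3493.
Frame index = 3493 × 60 + 0 = 209580.

frame 209580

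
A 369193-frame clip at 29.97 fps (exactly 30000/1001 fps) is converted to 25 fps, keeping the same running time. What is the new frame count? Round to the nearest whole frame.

Frames at target rate = 369193 × (25) / (30000/1001) = 369562193/1200 ≈ 307968.494.
Nearest whole frame: 307968.

307968 frames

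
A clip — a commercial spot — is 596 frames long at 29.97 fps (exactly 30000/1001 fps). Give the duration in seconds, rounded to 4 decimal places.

Running time = 596 × 1001/30000 = 149149/7500 s ≈ 19.8865 s.

19.8865 seconds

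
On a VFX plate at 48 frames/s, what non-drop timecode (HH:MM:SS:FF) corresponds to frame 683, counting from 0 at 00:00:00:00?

683 ÷ 48 = 14 full seconds, remainder 11 frames.
14 s = 0 h 0 min 14 s.
Timecode: 00:00:14:11.

00:00:14:11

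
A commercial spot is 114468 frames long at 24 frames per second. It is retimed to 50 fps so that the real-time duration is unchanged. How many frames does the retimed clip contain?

238475 frames

Target frames = source frames × (target rate / source rate) = 114468 × (50)/(24) = 114468 × 25/12 = 238475.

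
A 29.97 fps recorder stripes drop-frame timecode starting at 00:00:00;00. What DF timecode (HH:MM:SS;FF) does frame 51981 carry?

Ten DF minutes hold 17982 frames, so frame 51981 lies in block 2 (frames 35964–53945) with 16017 frames into that block.
The block's first minute is 1800 frames and the rest 1798 each; 16017 frames reaches minute 8, so 2 × 18 + 8 × 2 = 52 labels have been skipped so far.
Adding those back, label number 51981 + 52 = 52033 at 30 labels/s is 1734 s + 13 f = 0 h 28 min 54 s frame 13, i.e. 00:28:54;13.

00:28:54;13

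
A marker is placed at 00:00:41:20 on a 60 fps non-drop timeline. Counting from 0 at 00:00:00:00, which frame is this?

2480

Total seconds to the label: (0 × 3600 + 0 × 60 + 41) = 41.
Frame index = 41 × 60 + 20 = 2480.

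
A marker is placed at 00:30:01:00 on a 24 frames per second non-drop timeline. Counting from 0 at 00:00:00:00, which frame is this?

Total seconds to the label: (0 × 3600 + 30 × 60 + 1) = 1801.
Frame index = 1801 × 24 + 0 = 43224.

frame 43224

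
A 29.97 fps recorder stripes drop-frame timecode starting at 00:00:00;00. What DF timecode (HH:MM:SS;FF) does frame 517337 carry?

04:47:41;25

Ten DF minutes hold 17982 frames, so frame 517337 lies in block 28 (frames 503496–521477) with 13841 frames into that block.
The block's first minute is 1800 frames and the rest 1798 each; 13841 frames reaches minute 7, so 28 × 18 + 7 × 2 = 518 labels have been skipped so far.
Adding those back, label number 517337 + 518 = 517855 at 30 labels/s is 17261 s + 25 f = 4 h 47 min 41 s frame 25, i.e. 04:47:41;25.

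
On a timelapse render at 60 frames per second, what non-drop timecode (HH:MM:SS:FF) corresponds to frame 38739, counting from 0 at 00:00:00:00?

38739 ÷ 60 = 645 full seconds, remainder 39 frames.
645 s = 0 h 10 min 45 s.
Timecode: 00:10:45:39.

00:10:45:39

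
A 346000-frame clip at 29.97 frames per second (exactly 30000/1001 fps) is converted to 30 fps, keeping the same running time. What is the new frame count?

Target frames = source frames × (target rate / source rate) = 346000 × (30)/(30000/1001) = 346000 × 1001/1000 = 346346.

346346 frames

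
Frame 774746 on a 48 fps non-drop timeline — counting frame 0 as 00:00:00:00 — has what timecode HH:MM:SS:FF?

04:29:00:26

774746 ÷ 48 = 16140 full seconds, remainder 26 frames.
16140 s = 4 h 29 min 0 s.
Timecode: 04:29:00:26.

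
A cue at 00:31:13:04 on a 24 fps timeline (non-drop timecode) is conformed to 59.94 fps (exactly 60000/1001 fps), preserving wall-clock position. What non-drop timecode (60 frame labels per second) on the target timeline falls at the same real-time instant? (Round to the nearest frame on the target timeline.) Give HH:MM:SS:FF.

00:31:11:18

Source frame index: (0×3600 + 31×60 + 13) × 24 + 4 = 44956.
Real time: 44956 / (24) = 11239/6 s.
Target frame: (11239/6) × (60000/1001) = 112390000/1001 ≈ 112277.722 → 112278.
At 60 labels/s: frame 112278 → 00:31:11:18.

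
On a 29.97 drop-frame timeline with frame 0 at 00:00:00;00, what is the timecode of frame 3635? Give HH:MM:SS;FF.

00:02:01;09

Each 10-minute DF block holds 10 × 60 × 30 − 9 × 2 = 17982 frames. 3635 ÷ 17982 → 0 full blocks, remainder 3635.
Within the partial block the first minute is 1800 frames and each further minute 1798, so 2 further minute boundaries passed. Total skipped labels = 18 × 0 + 2 × 2 = 4.
Non-drop label index = 3635 + 4 = 3639; at 30 labels/s that is 00:02:01:09, i.e. DF 00:02:01;09.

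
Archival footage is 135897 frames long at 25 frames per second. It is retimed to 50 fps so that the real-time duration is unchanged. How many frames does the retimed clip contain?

Target frames = source frames × (target rate / source rate) = 135897 × (50)/(25) = 135897 × 2 = 271794.

271794 frames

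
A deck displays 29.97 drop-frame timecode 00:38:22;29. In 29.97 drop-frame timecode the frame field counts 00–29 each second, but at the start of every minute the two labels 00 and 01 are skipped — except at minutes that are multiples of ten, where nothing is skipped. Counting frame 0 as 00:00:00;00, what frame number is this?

69019

Complete 10-minute blocks: 3, each 17982 frames → 53946.
Remaining 8 whole minutes in the current block: 1800 + 7 × 1798 = 14386 frames.
Within the current minute: 22 × 30 + 29 − 2 = 687 (labels ;00/;01 skipped at this minute). Total = 53946 + 14386 + 687 = 69019.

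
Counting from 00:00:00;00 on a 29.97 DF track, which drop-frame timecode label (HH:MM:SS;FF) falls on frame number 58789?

Ten DF minutes hold 17982 frames, so frame 58789 lies in block 3 (frames 53946–71927) with 4843 frames into that block.
The block's first minute is 1800 frames and the rest 1798 each; 4843 frames reaches minute 2, so 3 × 18 + 2 × 2 = 58 labels have been skipped so far.
Adding those back, label number 58789 + 58 = 58847 at 30 labels/s is 1961 s + 17 f = 0 h 32 min 41 s frame 17, i.e. 00:32:41;17.

00:32:41;17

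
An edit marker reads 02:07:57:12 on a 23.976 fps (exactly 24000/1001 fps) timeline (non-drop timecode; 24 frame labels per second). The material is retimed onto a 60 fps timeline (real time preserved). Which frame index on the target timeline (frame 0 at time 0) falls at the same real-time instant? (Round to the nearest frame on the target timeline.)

Source frame index: (2×3600 + 7×60 + 57) × 24 + 12 = 184260.
Real time: 184260 / (24000/1001) = 3074071/400 s.
Target frame: (3074071/400) × (60) = 9222213/20 ≈ 461110.650 → 461111.

frame 461111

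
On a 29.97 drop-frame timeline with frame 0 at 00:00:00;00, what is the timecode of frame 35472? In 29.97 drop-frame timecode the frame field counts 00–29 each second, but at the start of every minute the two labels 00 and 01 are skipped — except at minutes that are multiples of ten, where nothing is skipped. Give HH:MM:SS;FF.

00:19:43;18

Each 10-minute DF block holds 10 × 60 × 30 − 9 × 2 = 17982 frames. 35472 ÷ 17982 → 1 full block, remainder 17490.
Within the partial block the first minute is 1800 frames and each further minute 1798, so 9 further minute boundaries passed. Total skipped labels = 18 × 1 + 2 × 9 = 36.
Non-drop label index = 35472 + 36 = 35508; at 30 labels/s that is 00:19:43:18, i.e. DF 00:19:43;18.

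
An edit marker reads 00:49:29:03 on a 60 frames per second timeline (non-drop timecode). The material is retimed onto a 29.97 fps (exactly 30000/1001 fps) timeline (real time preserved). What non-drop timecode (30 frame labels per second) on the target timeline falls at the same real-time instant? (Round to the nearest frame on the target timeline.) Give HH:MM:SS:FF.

Source frame index: (0×3600 + 49×60 + 29) × 60 + 3 = 178143.
Real time: 178143 / (60) = 59381/20 s.
Target frame: (59381/20) × (30000/1001) = 12724500/143 ≈ 88982.517 → 88983.
At 30 labels/s: frame 88983 → 00:49:26:03.

00:49:26:03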